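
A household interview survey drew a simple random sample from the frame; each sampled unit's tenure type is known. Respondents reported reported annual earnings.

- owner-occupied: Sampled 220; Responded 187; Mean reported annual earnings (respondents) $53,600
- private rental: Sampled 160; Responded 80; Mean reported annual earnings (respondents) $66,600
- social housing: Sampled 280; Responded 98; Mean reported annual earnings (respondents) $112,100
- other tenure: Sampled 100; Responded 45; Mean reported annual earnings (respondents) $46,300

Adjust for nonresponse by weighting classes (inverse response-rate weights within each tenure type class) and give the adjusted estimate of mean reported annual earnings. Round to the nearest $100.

$76,900

Class response rates: owner-occupied 187/220 = 85%, private rental 80/160 = 50%, social housing 98/280 = 35%, other tenure 45/100 = 45%.
Weighting each respondent by the inverse class response rate inflates each class back to its sampled size, so the class weight is n_sampled:
  owner-occupied: 220 × 53,600 = 11,792,000
  private rental: 160 × 66,600 = 10,656,000
  social housing: 280 × 112,100 = 31,388,000
  other tenure: 100 × 46,300 = 4,630,000
Adjusted estimate = 58,466,000 / 760 = 76928.9 → $76,900.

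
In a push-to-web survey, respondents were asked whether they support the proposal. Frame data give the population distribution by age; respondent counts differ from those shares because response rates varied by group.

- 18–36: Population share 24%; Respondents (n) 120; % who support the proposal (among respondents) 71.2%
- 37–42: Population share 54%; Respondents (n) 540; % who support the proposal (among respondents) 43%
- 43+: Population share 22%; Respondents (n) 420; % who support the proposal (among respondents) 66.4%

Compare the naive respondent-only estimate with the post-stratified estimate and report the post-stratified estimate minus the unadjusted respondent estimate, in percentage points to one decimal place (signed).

-0.3 percentage points

Naive respondent-only estimate (weights = respondent counts):
  (120/1080)×71.2 + (540/1080)×43 + (420/1080)×66.4 = 55.2333%
Post-stratifying to population shares instead:
  0.24×71.2 + 0.54×43 + 0.22×66.4 = 54.916%
Difference = 54.916 − 55.2333 = -0.3173 pp.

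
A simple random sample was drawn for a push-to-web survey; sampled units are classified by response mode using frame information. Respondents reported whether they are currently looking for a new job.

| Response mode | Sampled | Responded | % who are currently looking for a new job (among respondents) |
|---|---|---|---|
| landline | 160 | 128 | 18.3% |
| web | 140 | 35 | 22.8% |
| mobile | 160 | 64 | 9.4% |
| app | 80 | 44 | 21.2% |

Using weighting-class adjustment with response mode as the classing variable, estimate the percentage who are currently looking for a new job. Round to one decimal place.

Class response rates: landline 128/160 = 80%, web 35/140 = 25%, mobile 64/160 = 40%, app 44/80 = 55%.
Weighting each respondent by the inverse class response rate inflates each class back to its sampled size, so the class weight is n_sampled:
  landline: 160 × 18.3 = 2928
  web: 140 × 22.8 = 3192
  mobile: 160 × 9.4 = 1504
  app: 80 × 21.2 = 1696
Adjusted estimate = 9320 / 540 = 17.2593 → 17.3%.

17.3%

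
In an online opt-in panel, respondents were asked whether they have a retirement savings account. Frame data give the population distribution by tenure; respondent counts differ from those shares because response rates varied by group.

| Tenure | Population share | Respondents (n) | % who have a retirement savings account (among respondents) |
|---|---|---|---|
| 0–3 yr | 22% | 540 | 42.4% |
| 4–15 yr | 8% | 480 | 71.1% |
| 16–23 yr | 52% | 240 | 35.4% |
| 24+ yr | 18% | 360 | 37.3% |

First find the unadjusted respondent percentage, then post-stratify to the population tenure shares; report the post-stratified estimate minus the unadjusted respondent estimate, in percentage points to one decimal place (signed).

Without adjustment, the pooled respondent share is:
  (540/1620)×42.4 + (480/1620)×71.1 + (240/1620)×35.4 + (360/1620)×37.3 = 48.7333%
Post-stratifying to population shares instead:
  0.22×42.4 + 0.08×71.1 + 0.52×35.4 + 0.18×37.3 = 40.138%
Difference = 40.138 − 48.7333 = -8.5953 pp.

-8.6 percentage points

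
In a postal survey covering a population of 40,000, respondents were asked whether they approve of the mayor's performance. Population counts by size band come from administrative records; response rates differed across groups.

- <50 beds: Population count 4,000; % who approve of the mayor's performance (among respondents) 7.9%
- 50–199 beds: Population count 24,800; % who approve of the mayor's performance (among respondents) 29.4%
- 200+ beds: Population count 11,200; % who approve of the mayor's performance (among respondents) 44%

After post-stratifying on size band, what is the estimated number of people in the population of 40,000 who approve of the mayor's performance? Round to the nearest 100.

12,500

Estimated count per cell = population count × respondent percentage:
  <50 beds: 4,000 × 7.9% = 316
  50–199 beds: 24,800 × 29.4% = 7291.2
  200+ beds: 11,200 × 44% = 4928
Estimated total = 12535.2 → 12,500.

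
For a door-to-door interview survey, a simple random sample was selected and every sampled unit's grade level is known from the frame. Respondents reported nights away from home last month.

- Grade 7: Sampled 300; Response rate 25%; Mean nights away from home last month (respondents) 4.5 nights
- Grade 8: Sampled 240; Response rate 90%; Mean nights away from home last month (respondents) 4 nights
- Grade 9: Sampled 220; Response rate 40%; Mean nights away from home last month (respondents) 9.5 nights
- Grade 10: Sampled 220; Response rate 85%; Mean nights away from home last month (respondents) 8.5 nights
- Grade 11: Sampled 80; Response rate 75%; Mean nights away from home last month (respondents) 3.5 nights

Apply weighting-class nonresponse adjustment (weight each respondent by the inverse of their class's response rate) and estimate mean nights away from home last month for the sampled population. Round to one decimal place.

Inverse-response-rate weighting restores each class to its sampled count, so class totals weight by n_sampled:
  Grade 7: 300 × 4.5 = 1350
  Grade 8: 240 × 4 = 960
  Grade 9: 220 × 9.5 = 2090
  Grade 10: 220 × 8.5 = 1870
  Grade 11: 80 × 3.5 = 280
Adjusted estimate = 6550 / 1,060 = 6.17924 → 6.2.

6.2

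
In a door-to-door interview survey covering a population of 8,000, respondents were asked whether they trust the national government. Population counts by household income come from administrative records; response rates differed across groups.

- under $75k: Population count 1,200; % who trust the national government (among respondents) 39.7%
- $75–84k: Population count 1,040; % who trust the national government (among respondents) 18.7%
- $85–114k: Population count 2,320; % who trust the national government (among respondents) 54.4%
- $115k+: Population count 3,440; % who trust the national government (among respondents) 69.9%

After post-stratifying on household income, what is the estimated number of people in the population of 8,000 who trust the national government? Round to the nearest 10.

4,340

Apply each group's respondent rate to its population count:
  under $75k: 1,200 × 39.7% = 476.4
  $75–84k: 1,040 × 18.7% = 194.48
  $85–114k: 2,320 × 54.4% = 1262.08
  $115k+: 3,440 × 69.9% = 2404.56
Estimated total = 4337.52 → 4,340.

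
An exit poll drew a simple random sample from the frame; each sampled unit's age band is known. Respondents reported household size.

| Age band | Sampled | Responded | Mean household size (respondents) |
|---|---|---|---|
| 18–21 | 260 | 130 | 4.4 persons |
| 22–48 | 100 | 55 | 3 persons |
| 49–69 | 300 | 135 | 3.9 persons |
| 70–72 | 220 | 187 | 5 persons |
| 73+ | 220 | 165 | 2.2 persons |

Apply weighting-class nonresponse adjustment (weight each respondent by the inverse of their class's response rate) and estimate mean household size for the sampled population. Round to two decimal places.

3.82

Response rates by class: 18–21 130/260 = 50%, 22–48 55/100 = 55%, 49–69 135/300 = 45%, 70–72 187/220 = 85%, 73+ 165/220 = 75%.
Weighting each respondent by the inverse class response rate inflates each class back to its sampled size, so the class weight is n_sampled:
  18–21: 260 × 4.4 = 1144
  22–48: 100 × 3 = 300
  49–69: 300 × 3.9 = 1170
  70–72: 220 × 5 = 1100
  73+: 220 × 2.2 = 484
Adjusted estimate = 4198 / 1,100 = 3.81636 → 3.82.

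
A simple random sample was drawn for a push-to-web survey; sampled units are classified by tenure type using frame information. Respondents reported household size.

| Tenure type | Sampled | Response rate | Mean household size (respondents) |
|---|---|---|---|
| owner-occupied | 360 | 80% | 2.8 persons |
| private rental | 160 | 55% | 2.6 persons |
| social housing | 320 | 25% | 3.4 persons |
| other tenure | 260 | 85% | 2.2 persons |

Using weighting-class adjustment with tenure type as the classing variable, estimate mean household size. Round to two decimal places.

Weighting each respondent by the inverse class response rate inflates each class back to its sampled size, so the class weight is n_sampled:
  owner-occupied: 360 × 2.8 = 1008
  private rental: 160 × 2.6 = 416
  social housing: 320 × 3.4 = 1088
  other tenure: 260 × 2.2 = 572
Adjusted estimate = 3084 / 1,100 = 2.80364 → 2.80.

2.80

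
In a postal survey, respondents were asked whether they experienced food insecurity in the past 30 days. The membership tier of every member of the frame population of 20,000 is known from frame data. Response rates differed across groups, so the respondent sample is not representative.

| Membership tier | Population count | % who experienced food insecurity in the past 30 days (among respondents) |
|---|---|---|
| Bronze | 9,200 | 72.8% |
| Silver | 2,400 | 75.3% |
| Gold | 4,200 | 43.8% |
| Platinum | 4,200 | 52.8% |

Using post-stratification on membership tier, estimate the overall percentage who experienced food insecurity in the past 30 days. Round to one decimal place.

Each cell contributes population-share × respondent value:
  Bronze: (9,200/20,000) × 72.8 = 33.488
  Silver: (2,400/20,000) × 75.3 = 9.036
  Gold: (4,200/20,000) × 43.8 = 9.198
  Platinum: (4,200/20,000) × 52.8 = 11.088
Post-stratified estimate = 62.81 → 62.8%.

62.8%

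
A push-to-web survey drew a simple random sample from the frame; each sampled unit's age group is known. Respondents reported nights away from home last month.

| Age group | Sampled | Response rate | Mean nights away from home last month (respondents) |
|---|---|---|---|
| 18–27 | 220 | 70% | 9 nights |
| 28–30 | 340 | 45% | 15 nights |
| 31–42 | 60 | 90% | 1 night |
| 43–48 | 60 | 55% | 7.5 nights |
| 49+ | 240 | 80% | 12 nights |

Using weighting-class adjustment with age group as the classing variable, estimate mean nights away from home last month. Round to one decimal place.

Each respondent's weight = sampled/responded in their class; summing within a class gives n_sampled, so:
  18–27: 220 × 9 = 1980
  28–30: 340 × 15 = 5100
  31–42: 60 × 1 = 60
  43–48: 60 × 7.5 = 450
  49+: 240 × 12 = 2880
Adjusted estimate = 10,470 / 920 = 11.3804 → 11.4.

11.4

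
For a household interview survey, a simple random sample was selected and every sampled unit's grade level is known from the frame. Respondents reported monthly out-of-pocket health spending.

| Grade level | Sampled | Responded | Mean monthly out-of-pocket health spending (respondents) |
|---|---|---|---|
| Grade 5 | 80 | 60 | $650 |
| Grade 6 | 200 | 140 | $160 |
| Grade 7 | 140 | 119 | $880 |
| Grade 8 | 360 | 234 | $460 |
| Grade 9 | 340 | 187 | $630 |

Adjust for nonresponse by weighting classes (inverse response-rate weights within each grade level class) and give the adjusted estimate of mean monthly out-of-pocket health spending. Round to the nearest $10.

Response rates by class: Grade 5 60/80 = 75%, Grade 6 140/200 = 70%, Grade 7 119/140 = 85%, Grade 8 234/360 = 65%, Grade 9 187/340 = 55%.
With weight = n_sampled/n_responded per class, the weighted class total is n_sampled:
  Grade 5: 80 × 650 = 52,000
  Grade 6: 200 × 160 = 32,000
  Grade 7: 140 × 880 = 123,200
  Grade 8: 360 × 460 = 165,600
  Grade 9: 340 × 630 = 214,200
Adjusted estimate = 587,000 / 1,120 = 524.107 → $520.

$520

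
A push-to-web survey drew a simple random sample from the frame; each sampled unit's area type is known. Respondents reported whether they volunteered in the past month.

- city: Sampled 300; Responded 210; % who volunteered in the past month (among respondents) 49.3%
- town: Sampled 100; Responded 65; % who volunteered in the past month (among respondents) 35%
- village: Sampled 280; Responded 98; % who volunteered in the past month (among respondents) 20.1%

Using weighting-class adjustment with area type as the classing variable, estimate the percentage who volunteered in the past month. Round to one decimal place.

35.2%

Class response rates: city 210/300 = 70%, town 65/100 = 65%, village 98/280 = 35%.
Inverse-response-rate weighting restores each class to its sampled count, so class totals weight by n_sampled:
  city: 300 × 49.3 = 14,790
  town: 100 × 35 = 3500
  village: 280 × 20.1 = 5628
Adjusted estimate = 23,918 / 680 = 35.1735 → 35.2%.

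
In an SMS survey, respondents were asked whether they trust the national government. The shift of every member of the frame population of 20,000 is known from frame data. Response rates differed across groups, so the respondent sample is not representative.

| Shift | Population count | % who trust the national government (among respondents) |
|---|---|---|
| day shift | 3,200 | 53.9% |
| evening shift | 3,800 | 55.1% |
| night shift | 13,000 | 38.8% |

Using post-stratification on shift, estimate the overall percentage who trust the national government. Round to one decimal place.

44.3%

Each cell contributes population-share × respondent value:
  day shift: (3,200/20,000) × 53.9 = 8.624
  evening shift: (3,800/20,000) × 55.1 = 10.469
  night shift: (13,000/20,000) × 38.8 = 25.22
Post-stratified estimate = 44.313 → 44.3%.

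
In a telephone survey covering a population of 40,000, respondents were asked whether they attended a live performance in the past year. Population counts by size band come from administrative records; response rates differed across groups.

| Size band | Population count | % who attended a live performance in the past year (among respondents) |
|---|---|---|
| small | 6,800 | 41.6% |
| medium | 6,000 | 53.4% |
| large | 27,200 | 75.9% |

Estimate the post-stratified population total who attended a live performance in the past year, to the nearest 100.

Apply each group's respondent rate to its population count:
  small: 6,800 × 41.6% = 2828.8
  medium: 6,000 × 53.4% = 3204
  large: 27,200 × 75.9% = 20644.8
Estimated total = 26677.6 → 26,700.

26,700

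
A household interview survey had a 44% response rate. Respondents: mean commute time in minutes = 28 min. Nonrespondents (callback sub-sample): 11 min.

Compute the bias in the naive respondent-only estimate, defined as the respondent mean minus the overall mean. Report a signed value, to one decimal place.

+9.5

Nonresponse fraction = 1 − 0.44 = 0.56.
Bias = (nonresponse fraction) × (respondent mean − nonrespondent mean)
     = 0.56 × (28 − 11) = 0.56 × 17 = 9.52.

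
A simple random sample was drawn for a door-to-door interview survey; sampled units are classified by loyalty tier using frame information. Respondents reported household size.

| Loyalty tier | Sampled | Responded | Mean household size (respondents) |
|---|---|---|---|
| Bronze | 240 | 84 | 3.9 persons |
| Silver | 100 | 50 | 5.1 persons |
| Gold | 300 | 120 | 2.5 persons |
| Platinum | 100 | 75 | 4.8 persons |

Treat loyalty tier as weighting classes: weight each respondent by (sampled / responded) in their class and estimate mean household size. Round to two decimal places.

Response rates by class: Bronze 84/240 = 35%, Silver 50/100 = 50%, Gold 120/300 = 40%, Platinum 75/100 = 75%.
Weighting each respondent by the inverse class response rate inflates each class back to its sampled size, so the class weight is n_sampled:
  Bronze: 240 × 3.9 = 936
  Silver: 100 × 5.1 = 510
  Gold: 300 × 2.5 = 750
  Platinum: 100 × 4.8 = 480
Adjusted estimate = 2676 / 740 = 3.61622 → 3.62.

3.62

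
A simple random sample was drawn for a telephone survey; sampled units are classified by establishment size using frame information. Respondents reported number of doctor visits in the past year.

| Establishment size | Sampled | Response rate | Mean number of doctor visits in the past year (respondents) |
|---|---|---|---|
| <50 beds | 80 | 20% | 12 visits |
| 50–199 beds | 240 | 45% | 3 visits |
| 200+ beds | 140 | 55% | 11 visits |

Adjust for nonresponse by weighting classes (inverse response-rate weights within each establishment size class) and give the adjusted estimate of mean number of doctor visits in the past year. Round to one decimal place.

7.0

Weighting each respondent by the inverse class response rate inflates each class back to its sampled size, so the class weight is n_sampled:
  <50 beds: 80 × 12 = 960
  50–199 beds: 240 × 3 = 720
  200+ beds: 140 × 11 = 1540
Adjusted estimate = 3220 / 460 = 7 → 7.0.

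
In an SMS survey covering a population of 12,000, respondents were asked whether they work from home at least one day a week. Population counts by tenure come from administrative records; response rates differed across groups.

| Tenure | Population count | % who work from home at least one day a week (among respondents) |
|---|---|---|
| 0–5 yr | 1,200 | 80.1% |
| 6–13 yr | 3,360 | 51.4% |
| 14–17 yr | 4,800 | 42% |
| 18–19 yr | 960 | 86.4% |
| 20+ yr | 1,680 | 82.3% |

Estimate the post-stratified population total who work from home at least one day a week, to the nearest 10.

Each cell contributes its population count × the respondent rate:
  0–5 yr: 1,200 × 80.1% = 961.2
  6–13 yr: 3,360 × 51.4% = 1727.04
  14–17 yr: 4,800 × 42% = 2016
  18–19 yr: 960 × 86.4% = 829.44
  20+ yr: 1,680 × 82.3% = 1382.64
Estimated total = 6916.32 → 6,920.

6,920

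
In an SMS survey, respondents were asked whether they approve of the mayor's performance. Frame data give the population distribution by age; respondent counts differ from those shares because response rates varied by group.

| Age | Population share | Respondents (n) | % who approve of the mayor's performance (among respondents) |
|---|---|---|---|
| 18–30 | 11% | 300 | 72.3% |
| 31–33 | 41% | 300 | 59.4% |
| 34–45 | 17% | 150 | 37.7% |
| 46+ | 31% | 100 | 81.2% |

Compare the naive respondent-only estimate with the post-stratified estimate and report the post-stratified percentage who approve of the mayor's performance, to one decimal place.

Unadjusted (pooled respondent) estimate weights by respondent counts:
  (300/850)×72.3 + (300/850)×59.4 + (150/850)×37.7 + (100/850)×81.2 = 62.6882%
Post-stratifying to population shares instead:
  0.11×72.3 + 0.41×59.4 + 0.17×37.7 + 0.31×81.2 = 63.888%

63.9%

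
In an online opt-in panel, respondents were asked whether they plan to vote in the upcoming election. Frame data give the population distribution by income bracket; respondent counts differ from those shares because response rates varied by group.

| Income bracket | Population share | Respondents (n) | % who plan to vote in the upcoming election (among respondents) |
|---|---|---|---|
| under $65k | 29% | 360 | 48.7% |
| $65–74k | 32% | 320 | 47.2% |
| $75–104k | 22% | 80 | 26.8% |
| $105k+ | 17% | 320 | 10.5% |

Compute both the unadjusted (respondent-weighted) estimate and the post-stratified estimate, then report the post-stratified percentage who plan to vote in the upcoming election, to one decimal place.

36.9%

Without adjustment, the pooled respondent share is:
  (360/1080)×48.7 + (320/1080)×47.2 + (80/1080)×26.8 + (320/1080)×10.5 = 35.3148%
Reweighting by population income bracket shares:
  0.29×48.7 + 0.32×47.2 + 0.22×26.8 + 0.17×10.5 = 36.908%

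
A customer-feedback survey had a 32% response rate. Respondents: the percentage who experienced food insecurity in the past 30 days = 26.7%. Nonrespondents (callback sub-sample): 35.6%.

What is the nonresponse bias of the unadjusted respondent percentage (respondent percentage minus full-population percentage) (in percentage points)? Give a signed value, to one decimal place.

Nonresponse fraction = 1 − 0.32 = 0.68.
Bias = (nonresponse fraction) × (respondent percentage − nonrespondent percentage)
     = 0.68 × (26.7 − 35.6) = 0.68 × -8.9 = -6.052.

-6.1 percentage points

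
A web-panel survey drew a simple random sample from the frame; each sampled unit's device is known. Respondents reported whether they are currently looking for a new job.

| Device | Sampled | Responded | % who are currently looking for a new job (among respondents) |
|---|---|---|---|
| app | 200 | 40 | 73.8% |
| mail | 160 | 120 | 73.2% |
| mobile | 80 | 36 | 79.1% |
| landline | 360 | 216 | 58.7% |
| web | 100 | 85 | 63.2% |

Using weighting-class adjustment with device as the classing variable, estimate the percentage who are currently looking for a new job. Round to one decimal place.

66.9%

Class response rates: app 40/200 = 20%, mail 120/160 = 75%, mobile 36/80 = 45%, landline 216/360 = 60%, web 85/100 = 85%.
Weighting each respondent by the inverse class response rate inflates each class back to its sampled size, so the class weight is n_sampled:
  app: 200 × 73.8 = 14,760
  mail: 160 × 73.2 = 11,712
  mobile: 80 × 79.1 = 6328
  landline: 360 × 58.7 = 21,132
  web: 100 × 63.2 = 6320
Adjusted estimate = 60,252 / 900 = 66.9467 → 66.9%.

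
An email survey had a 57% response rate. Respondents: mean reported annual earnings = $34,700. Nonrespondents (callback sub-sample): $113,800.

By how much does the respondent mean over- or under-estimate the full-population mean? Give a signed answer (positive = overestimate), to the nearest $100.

Nonresponse fraction = 1 − 0.57 = 0.43.
Bias = (nonresponse fraction) × (respondent mean − nonrespondent mean)
     = 0.43 × (34,700 − 113,800) = 0.43 × -79,100 = -34,013.

-$34,000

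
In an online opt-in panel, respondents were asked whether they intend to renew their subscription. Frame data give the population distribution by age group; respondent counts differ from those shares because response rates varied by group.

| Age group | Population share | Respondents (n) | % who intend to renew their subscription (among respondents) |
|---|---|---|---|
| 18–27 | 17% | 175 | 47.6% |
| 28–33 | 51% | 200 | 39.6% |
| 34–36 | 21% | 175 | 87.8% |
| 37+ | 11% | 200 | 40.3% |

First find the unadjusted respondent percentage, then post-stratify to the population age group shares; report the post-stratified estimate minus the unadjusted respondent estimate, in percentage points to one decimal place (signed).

Without adjustment, the pooled respondent share is:
  (175/750)×47.6 + (200/750)×39.6 + (175/750)×87.8 + (200/750)×40.3 = 52.9%
Post-stratifying to population shares instead:
  0.17×47.6 + 0.51×39.6 + 0.21×87.8 + 0.11×40.3 = 51.159%
Difference = 51.159 − 52.9 = -1.741 pp.

-1.7 percentage points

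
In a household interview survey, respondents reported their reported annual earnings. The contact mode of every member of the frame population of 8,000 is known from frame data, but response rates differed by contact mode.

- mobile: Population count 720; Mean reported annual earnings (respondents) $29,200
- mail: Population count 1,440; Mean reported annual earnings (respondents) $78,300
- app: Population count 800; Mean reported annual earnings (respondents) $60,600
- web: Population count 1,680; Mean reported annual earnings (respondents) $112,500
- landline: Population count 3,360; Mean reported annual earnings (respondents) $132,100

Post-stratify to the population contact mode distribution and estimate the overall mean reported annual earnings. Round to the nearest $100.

$101,900

Weight each group's respondent value by its population share:
  mobile: (720/8,000) × 29,200 = 2628
  mail: (1,440/8,000) × 78,300 = 14,094
  app: (800/8,000) × 60,600 = 6060
  web: (1,680/8,000) × 112,500 = 23,625
  landline: (3,360/8,000) × 132,100 = 55,482
Post-stratified estimate = 101,889 → $101,900.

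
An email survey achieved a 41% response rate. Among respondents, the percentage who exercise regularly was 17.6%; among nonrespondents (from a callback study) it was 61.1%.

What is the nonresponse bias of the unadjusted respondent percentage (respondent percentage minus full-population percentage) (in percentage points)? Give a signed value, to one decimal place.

Nonresponse fraction = 1 − 0.41 = 0.59.
Bias = (nonresponse fraction) × (respondent percentage − nonrespondent percentage)
     = 0.59 × (17.6 − 61.1) = 0.59 × -43.5 = -25.665.

-25.7 percentage points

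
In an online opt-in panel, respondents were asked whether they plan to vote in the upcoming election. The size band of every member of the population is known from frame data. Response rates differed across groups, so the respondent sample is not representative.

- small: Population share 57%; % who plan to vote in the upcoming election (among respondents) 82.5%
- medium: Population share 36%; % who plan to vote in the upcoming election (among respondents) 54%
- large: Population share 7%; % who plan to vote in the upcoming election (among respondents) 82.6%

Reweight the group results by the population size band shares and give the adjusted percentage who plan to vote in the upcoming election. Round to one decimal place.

Each cell contributes population-share × respondent value:
  small: 0.57 × 82.5 = 47.025
  medium: 0.36 × 54 = 19.44
  large: 0.07 × 82.6 = 5.782
Post-stratified estimate = 72.247 → 72.2%.

72.2%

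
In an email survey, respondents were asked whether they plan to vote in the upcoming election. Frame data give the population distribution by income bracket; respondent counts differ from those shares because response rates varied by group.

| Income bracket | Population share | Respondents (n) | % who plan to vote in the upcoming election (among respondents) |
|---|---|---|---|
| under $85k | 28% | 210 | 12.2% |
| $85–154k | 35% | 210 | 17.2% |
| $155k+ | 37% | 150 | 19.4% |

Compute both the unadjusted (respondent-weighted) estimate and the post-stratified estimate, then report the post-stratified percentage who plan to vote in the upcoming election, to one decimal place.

Unadjusted (pooled respondent) estimate weights by respondent counts:
  (210/570)×12.2 + (210/570)×17.2 + (150/570)×19.4 = 15.9368%
Post-stratifying to population shares instead:
  0.28×12.2 + 0.35×17.2 + 0.37×19.4 = 16.614%

16.6%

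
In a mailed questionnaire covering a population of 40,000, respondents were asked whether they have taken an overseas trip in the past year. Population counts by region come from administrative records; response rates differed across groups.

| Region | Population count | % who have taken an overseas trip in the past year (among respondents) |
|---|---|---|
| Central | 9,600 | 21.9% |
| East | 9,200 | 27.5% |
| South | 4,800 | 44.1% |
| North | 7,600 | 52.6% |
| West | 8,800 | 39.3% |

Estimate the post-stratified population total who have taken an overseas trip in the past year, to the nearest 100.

Apply each group's respondent rate to its population count:
  Central: 9,600 × 21.9% = 2102.4
  East: 9,200 × 27.5% = 2530
  South: 4,800 × 44.1% = 2116.8
  North: 7,600 × 52.6% = 3997.6
  West: 8,800 × 39.3% = 3458.4
Estimated total = 14205.2 → 14,200.

14,200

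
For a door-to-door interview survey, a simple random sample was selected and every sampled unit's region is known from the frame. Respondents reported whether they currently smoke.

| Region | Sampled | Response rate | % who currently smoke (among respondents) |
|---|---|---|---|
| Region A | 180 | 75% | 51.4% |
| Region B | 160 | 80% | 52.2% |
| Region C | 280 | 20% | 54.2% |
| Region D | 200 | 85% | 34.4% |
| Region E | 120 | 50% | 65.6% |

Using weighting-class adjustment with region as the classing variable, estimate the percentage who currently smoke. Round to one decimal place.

50.6%

Inverse-response-rate weighting restores each class to its sampled count, so class totals weight by n_sampled:
  Region A: 180 × 51.4 = 9252
  Region B: 160 × 52.2 = 8352
  Region C: 280 × 54.2 = 15,176
  Region D: 200 × 34.4 = 6880
  Region E: 120 × 65.6 = 7872
Adjusted estimate = 47,532 / 940 = 50.566 → 50.6%.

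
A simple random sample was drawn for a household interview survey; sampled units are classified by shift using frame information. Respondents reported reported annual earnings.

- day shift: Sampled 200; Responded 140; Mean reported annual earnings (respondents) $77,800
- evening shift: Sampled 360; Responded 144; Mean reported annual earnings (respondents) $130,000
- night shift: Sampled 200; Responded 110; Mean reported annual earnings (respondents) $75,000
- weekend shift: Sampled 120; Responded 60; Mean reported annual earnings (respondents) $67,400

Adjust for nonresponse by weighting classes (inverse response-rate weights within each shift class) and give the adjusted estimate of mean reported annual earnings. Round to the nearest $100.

$97,100

Class response rates: day shift 140/200 = 70%, evening shift 144/360 = 40%, night shift 110/200 = 55%, weekend shift 60/120 = 50%.
Inverse-response-rate weighting restores each class to its sampled count, so class totals weight by n_sampled:
  day shift: 200 × 77,800 = 15,560,000
  evening shift: 360 × 130,000 = 46,800,000
  night shift: 200 × 75,000 = 15,000,000
  weekend shift: 120 × 67,400 = 8,088,000
Adjusted estimate = 85,448,000 / 880 = 97,100 → $97,100.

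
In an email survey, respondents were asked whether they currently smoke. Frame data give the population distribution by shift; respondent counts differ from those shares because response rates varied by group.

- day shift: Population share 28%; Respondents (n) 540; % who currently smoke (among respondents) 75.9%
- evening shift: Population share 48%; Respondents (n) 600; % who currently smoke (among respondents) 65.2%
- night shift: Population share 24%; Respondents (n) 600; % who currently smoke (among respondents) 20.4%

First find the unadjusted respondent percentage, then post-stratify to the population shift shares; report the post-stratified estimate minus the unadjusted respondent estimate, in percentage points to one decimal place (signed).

+4.4 percentage points

Naive respondent-only estimate (weights = respondent counts):
  (540/1740)×75.9 + (600/1740)×65.2 + (600/1740)×20.4 = 53.0724%
Reweighting by population shift shares:
  0.28×75.9 + 0.48×65.2 + 0.24×20.4 = 57.444%
Difference = 57.444 − 53.0724 = 4.3716 pp.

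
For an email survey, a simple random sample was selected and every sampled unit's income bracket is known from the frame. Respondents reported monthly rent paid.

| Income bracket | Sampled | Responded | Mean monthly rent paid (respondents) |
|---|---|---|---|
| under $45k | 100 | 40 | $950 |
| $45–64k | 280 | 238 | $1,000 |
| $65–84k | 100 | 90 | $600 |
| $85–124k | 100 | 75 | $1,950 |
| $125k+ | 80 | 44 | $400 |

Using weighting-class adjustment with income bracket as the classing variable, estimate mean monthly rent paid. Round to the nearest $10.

$1,000

Response rates by class: under $45k 40/100 = 40%, $45–64k 238/280 = 85%, $65–84k 90/100 = 90%, $85–124k 75/100 = 75%, $125k+ 44/80 = 55%.
Each respondent's weight = sampled/responded in their class; summing within a class gives n_sampled, so:
  under $45k: 100 × 950 = 95,000
  $45–64k: 280 × 1000 = 280,000
  $65–84k: 100 × 600 = 60,000
  $85–124k: 100 × 1950 = 195,000
  $125k+: 80 × 400 = 32,000
Adjusted estimate = 662,000 / 660 = 1003.03 → $1,000.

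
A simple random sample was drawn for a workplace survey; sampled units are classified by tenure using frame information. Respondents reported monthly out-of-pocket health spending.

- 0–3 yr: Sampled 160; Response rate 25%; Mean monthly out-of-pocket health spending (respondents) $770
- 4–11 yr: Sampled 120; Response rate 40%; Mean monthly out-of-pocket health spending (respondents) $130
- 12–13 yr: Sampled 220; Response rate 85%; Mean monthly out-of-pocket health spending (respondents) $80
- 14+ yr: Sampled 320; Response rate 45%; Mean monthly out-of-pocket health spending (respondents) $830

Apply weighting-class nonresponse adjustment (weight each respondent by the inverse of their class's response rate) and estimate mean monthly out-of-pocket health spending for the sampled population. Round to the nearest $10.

With weight = n_sampled/n_responded per class, the weighted class total is n_sampled:
  0–3 yr: 160 × 770 = 123,200
  4–11 yr: 120 × 130 = 15,600
  12–13 yr: 220 × 80 = 17,600
  14+ yr: 320 × 830 = 265,600
Adjusted estimate = 422,000 / 820 = 514.634 → $510.

$510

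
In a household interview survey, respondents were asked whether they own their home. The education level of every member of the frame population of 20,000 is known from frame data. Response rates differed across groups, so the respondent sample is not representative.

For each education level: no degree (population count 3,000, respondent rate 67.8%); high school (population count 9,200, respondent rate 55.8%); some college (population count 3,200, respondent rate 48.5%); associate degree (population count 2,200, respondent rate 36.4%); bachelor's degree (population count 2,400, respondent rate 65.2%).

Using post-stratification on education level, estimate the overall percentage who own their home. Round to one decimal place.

55.4%

Reweight to the known education level distribution:
  no degree: (3,000/20,000) × 67.8 = 10.17
  high school: (9,200/20,000) × 55.8 = 25.668
  some college: (3,200/20,000) × 48.5 = 7.76
  associate degree: (2,200/20,000) × 36.4 = 4.004
  bachelor's degree: (2,400/20,000) × 65.2 = 7.824
Post-stratified estimate = 55.426 → 55.4%.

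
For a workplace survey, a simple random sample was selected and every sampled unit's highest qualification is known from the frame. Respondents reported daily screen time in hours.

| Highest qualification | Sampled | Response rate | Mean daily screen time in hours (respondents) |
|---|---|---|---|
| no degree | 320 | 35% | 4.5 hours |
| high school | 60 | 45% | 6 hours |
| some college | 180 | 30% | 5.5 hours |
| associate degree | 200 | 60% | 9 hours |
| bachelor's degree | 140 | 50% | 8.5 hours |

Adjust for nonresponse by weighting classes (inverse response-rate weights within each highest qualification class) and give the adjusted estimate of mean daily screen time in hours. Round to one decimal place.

6.4

Each respondent's weight = sampled/responded in their class; summing within a class gives n_sampled, so:
  no degree: 320 × 4.5 = 1440
  high school: 60 × 6 = 360
  some college: 180 × 5.5 = 990
  associate degree: 200 × 9 = 1800
  bachelor's degree: 140 × 8.5 = 1190
Adjusted estimate = 5780 / 900 = 6.42222 → 6.4.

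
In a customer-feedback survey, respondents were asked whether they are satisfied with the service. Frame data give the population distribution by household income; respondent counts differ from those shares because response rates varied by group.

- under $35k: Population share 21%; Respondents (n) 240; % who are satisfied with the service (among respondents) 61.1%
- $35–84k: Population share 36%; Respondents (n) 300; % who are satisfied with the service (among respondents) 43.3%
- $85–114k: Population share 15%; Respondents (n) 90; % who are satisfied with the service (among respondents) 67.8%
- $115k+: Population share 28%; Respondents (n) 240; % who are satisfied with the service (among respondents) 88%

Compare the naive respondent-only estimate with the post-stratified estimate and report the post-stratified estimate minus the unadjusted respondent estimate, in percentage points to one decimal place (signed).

+0.2 percentage points

Unadjusted (pooled respondent) estimate weights by respondent counts:
  (240/870)×61.1 + (300/870)×43.3 + (90/870)×67.8 + (240/870)×88 = 63.0759%
Post-stratifying to population shares instead:
  0.21×61.1 + 0.36×43.3 + 0.15×67.8 + 0.28×88 = 63.229%
Difference = 63.229 − 63.0759 = 0.1531 pp.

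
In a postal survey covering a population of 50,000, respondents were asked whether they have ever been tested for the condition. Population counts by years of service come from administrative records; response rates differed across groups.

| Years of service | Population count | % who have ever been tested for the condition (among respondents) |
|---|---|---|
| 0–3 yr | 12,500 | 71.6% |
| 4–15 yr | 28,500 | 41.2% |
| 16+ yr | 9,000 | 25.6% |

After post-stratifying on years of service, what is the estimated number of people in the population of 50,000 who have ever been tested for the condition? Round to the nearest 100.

Estimated count per cell = population count × respondent percentage:
  0–3 yr: 12,500 × 71.6% = 8950
  4–15 yr: 28,500 × 41.2% = 11,742
  16+ yr: 9,000 × 25.6% = 2304
Estimated total = 22,996 → 23,000.

23,000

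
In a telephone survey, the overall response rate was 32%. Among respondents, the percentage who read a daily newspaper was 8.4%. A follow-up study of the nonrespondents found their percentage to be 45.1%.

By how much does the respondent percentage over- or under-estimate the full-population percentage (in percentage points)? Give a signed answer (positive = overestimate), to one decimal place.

-25.0 percentage points

Nonresponse fraction = 1 − 0.32 = 0.68.
Bias = (nonresponse fraction) × (respondent percentage − nonrespondent percentage)
     = 0.68 × (8.4 − 45.1) = 0.68 × -36.7 = -24.956.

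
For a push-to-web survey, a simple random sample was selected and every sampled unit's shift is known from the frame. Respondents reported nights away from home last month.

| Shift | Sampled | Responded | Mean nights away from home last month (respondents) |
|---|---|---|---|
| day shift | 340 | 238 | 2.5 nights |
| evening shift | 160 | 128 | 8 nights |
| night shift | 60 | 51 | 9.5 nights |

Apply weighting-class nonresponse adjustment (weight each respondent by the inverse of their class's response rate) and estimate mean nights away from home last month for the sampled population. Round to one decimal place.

Response rates by class: day shift 238/340 = 70%, evening shift 128/160 = 80%, night shift 51/60 = 85%.
With weight = n_sampled/n_responded per class, the weighted class total is n_sampled:
  day shift: 340 × 2.5 = 850
  evening shift: 160 × 8 = 1280
  night shift: 60 × 9.5 = 570
Adjusted estimate = 2700 / 560 = 4.82143 → 4.8.

4.8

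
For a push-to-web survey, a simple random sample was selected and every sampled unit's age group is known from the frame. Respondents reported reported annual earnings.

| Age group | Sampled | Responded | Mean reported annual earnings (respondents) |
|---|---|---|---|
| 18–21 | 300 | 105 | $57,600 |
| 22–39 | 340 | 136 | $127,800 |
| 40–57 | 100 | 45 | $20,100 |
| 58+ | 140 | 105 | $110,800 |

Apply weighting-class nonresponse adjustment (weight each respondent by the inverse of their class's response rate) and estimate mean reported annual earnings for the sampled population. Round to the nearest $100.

$88,900

Class response rates: 18–21 105/300 = 35%, 22–39 136/340 = 40%, 40–57 45/100 = 45%, 58+ 105/140 = 75%.
With weight = n_sampled/n_responded per class, the weighted class total is n_sampled:
  18–21: 300 × 57,600 = 17,280,000
  22–39: 340 × 127,800 = 43,452,000
  40–57: 100 × 20,100 = 2,010,000
  58+: 140 × 110,800 = 15,512,000
Adjusted estimate = 78,254,000 / 880 = 88,925 → $88,900.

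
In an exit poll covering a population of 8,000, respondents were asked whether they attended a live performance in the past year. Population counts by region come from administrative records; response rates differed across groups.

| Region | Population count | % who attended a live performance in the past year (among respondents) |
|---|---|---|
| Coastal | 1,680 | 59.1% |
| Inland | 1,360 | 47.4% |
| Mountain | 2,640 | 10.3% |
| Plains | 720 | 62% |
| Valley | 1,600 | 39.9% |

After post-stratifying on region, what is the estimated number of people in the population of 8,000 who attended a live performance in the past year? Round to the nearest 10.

2,990

Estimated count per cell = population count × respondent percentage:
  Coastal: 1,680 × 59.1% = 992.88
  Inland: 1,360 × 47.4% = 644.64
  Mountain: 2,640 × 10.3% = 271.92
  Plains: 720 × 62% = 446.4
  Valley: 1,600 × 39.9% = 638.4
Estimated total = 2994.24 → 2,990.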